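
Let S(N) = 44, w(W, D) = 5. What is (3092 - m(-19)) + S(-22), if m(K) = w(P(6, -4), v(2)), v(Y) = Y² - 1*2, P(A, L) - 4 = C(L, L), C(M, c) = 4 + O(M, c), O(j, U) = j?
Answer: 3131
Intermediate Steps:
C(M, c) = 4 + M
P(A, L) = 8 + L (P(A, L) = 4 + (4 + L) = 8 + L)
v(Y) = -2 + Y² (v(Y) = Y² - 2 = -2 + Y²)
m(K) = 5
(3092 - m(-19)) + S(-22) = (3092 - 1*5) + 44 = (3092 - 5) + 44 = 3087 + 44 = 3131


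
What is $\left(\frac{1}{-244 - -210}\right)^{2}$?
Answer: $\frac{1}{1156} \approx 0.00086505$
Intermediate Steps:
$\left(\frac{1}{-244 - -210}\right)^{2} = \left(\frac{1}{-244 + 210}\right)^{2} = \left(\frac{1}{-34}\right)^{2} = \left(- \frac{1}{34}\right)^{2} = \frac{1}{1156}$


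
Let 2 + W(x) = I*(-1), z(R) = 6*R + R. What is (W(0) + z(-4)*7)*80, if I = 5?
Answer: -16240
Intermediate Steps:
z(R) = 7*R
W(x) = -7 (W(x) = -2 + 5*(-1) = -2 - 5 = -7)
(W(0) + z(-4)*7)*80 = (-7 + (7*(-4))*7)*80 = (-7 - 28*7)*80 = (-7 - 196)*80 = -203*80 = -16240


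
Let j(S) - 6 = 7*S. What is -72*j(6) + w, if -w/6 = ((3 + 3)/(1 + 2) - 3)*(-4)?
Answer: -3480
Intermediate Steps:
j(S) = 6 + 7*S
w = -24 (w = -6*((3 + 3)/(1 + 2) - 3)*(-4) = -6*(6/3 - 3)*(-4) = -6*(6*(1/3) - 3)*(-4) = -6*(2 - 3)*(-4) = -(-6)*(-4) = -6*4 = -24)
-72*j(6) + w = -72*(6 + 7*6) - 24 = -72*(6 + 42) - 24 = -72*48 - 24 = -3456 - 24 = -3480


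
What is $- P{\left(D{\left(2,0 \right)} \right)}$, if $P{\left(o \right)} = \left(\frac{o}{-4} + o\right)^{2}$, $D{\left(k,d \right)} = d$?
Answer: $0$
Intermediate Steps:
$P{\left(o \right)} = \frac{9 o^{2}}{16}$ ($P{\left(o \right)} = \left(o \left(- \frac{1}{4}\right) + o\right)^{2} = \left(- \frac{o}{4} + o\right)^{2} = \left(\frac{3 o}{4}\right)^{2} = \frac{9 o^{2}}{16}$)
$- P{\left(D{\left(2,0 \right)} \right)} = - \frac{9 \cdot 0^{2}}{16} = - \frac{9 \cdot 0}{16} = \left(-1\right) 0 = 0$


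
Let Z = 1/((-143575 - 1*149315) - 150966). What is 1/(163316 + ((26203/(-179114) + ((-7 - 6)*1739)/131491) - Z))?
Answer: 5226821396941872/853621899993422943751 ≈ 6.1231e-6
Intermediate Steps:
Z = -1/443856 (Z = 1/((-143575 - 149315) - 150966) = 1/(-292890 - 150966) = 1/(-443856) = -1/443856 ≈ -2.2530e-6)
1/(163316 + ((26203/(-179114) + ((-7 - 6)*1739)/131491) - Z)) = 1/(163316 + ((26203/(-179114) + ((-7 - 6)*1739)/131491) - 1*(-1/443856))) = 1/(163316 + ((26203*(-1/179114) - 13*1739*(1/131491)) + 1/443856)) = 1/(163316 + ((-26203/179114 - 22607*1/131491) + 1/443856)) = 1/(163316 + ((-26203/179114 - 22607/131491) + 1/443856)) = 1/(163316 + (-7494688871/23551878974 + 1/443856)) = 1/(163316 - 1663269535823801/5226821396941872) = 1/(853621899993422943751/5226821396941872) = 5226821396941872/853621899993422943751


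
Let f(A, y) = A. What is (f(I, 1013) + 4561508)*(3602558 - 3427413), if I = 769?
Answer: 799060005165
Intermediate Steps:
(f(I, 1013) + 4561508)*(3602558 - 3427413) = (769 + 4561508)*(3602558 - 3427413) = 4562277*175145 = 799060005165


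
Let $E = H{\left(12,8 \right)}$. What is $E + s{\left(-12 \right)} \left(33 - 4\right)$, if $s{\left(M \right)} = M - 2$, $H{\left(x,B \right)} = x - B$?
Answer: $-402$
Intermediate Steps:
$E = 4$ ($E = 12 - 8 = 4$)
$s{\left(M \right)} = -2 + M$
$E + s{\left(-12 \right)} \left(33 - 4\right) = 4 + \left(-2 - 12\right) \left(33 - 4\right) = 4 - 406 = -402$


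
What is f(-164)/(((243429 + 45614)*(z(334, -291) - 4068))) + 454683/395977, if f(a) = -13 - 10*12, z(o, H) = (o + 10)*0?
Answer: 534628565950033/465600417884748 ≈ 1.1483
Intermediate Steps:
z(o, H) = 0 (z(o, H) = (10 + o)*0 = 0)
f(a) = -133 (f(a) = -13 - 120 = -133)
f(-164)/(((243429 + 45614)*(z(334, -291) - 4068))) + 454683/395977 = -133*1/((0 - 4068)*(243429 + 45614)) + 454683/395977 = -133/(289043*(-4068)) + 454683*(1/395977) = -133/(-1175826924) + 454683/395977 = -133*(-1/1175826924) + 454683/395977 = 133/1175826924 + 454683/395977 = 534628565950033/465600417884748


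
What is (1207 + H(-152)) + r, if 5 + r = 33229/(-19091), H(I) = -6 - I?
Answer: 25701439/19091 ≈ 1346.3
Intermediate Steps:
r = -128684/19091 (r = -5 + 33229/(-19091) = -5 + 33229*(-1/19091) = -5 - 33229/19091 = -128684/19091 ≈ -6.7406)
(1207 + H(-152)) + r = (1207 + (-6 - 1*(-152))) - 128684/19091 = (1207 + (-6 + 152)) - 128684/19091 = (1207 + 146) - 128684/19091 = 1353 - 128684/19091 = 25701439/19091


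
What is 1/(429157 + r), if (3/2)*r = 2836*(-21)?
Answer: 1/389453 ≈ 2.5677e-6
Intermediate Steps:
r = -39704 (r = 2*(2836*(-21))/3 = (2/3)*(-59556) = -39704)
1/(429157 + r) = 1/(429157 - 39704) = 1/389453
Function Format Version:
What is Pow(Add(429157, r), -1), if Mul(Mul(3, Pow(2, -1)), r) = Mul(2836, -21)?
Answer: Rational(1, 389453) ≈ 2.5677e-6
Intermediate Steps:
r = -39704 (r = Mul(Rational(2, 3), Mul(2836, -21)) = Mul(Rational(2, 3), -59556) = -39704)
Pow(Add(429157, r), -1) = Pow(Add(429157, -39704), -1) = Pow(389453, -1) = Rational(1, 389453)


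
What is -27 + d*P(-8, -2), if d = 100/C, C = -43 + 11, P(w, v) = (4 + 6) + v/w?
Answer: -1889/32 ≈ -59.031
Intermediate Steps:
P(w, v) = 10 + v/w
C = -32
d = -25/8 (d = 100/(-32) = 100*(-1/32) = -25/8 ≈ -3.1250)
-27 + d*P(-8, -2) = -27 - 25*(10 - 2/(-8))/8 = -27 - 25*(10 - 2*(-⅛))/8 = -27 - 25*(10 + ¼)/8 = -27 - 25/8*41/4 = -27 - 1025/32 = -1889/32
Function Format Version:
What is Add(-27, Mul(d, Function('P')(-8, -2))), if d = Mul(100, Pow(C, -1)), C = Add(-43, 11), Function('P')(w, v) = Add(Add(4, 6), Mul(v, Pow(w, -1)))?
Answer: Rational(-1889, 32) ≈ -59.031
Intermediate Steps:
Function('P')(w, v) = Add(10, Mul(v, Pow(w, -1)))
C = -32
d = Rational(-25, 8) (d = Mul(100, Pow(-32, -1)) = Mul(100, Rational(-1, 32)) = Rational(-25, 8) ≈ -3.1250)
Add(-27, Mul(d, Function('P')(-8, -2))) = Add(-27, Mul(Rational(-25, 8), Add(10, Mul(-2, Pow(-8, -1))))) = Add(-27, Mul(Rational(-25, 8), Add(10, Mul(-2, Rational(-1, 8))))) = Add(-27, Mul(Rational(-25, 8), Add(10, Rational(1, 4)))) = Add(-27, Mul(Rational(-25, 8), Rational(41, 4))) = Add(-27, Rational(-1025, 32)) = Rational(-1889, 32)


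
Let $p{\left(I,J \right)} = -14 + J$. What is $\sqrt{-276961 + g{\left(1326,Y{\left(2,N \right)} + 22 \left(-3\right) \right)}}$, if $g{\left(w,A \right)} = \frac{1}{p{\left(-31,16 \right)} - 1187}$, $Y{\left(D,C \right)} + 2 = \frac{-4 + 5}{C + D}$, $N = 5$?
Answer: $\frac{i \sqrt{388915561410}}{1185} \approx 526.27 i$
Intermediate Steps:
$Y{\left(D,C \right)} = -2 + \frac{1}{C + D}$ ($Y{\left(D,C \right)} = -2 + \frac{-4 + 5}{C + D} = -2 + 1 \frac{1}{C + D} = -2 + \frac{1}{C + D}$)
$g{\left(w,A \right)} = - \frac{1}{1185}$ ($g{\left(w,A \right)} = \frac{1}{\left(-14 + 16\right) - 1187} = \frac{1}{2 - 1187} = \frac{1}{-1185} = - \frac{1}{1185}$)
$\sqrt{-276961 + g{\left(1326,Y{\left(2,N \right)} + 22 \left(-3\right) \right)}} = \sqrt{-276961 - \frac{1}{1185}} = \sqrt{- \frac{328198786}{1185}} = \frac{i \sqrt{388915561410}}{1185}$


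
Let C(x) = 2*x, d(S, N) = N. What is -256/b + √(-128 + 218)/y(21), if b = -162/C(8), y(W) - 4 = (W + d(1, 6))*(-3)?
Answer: 2048/81 - 3*√10/77 ≈ 25.161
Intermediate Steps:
y(W) = -14 - 3*W (y(W) = 4 + (W + 6)*(-3) = 4 + (6 + W)*(-3) = 4 + (-18 - 3*W) = -14 - 3*W)
b = -81/8 (b = -162/(2*8) = -162/16 = -162*1/16 = -81/8 ≈ -10.125)
-256/b + √(-128 + 218)/y(21) = -256/(-81/8) + √(-128 + 218)/(-14 - 3*21) = -256*(-8/81) + √90/(-14 - 63) = 2048/81 + (3*√10)/(-77) = 2048/81 + (3*√10)*(-1/77) = 2048/81 - 3*√10/77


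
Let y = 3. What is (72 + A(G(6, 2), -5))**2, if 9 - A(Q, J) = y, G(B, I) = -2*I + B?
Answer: 6084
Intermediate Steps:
G(B, I) = B - 2*I
A(Q, J) = 6 (A(Q, J) = 9 - 1*3 = 9 - 3 = 6)
(72 + A(G(6, 2), -5))**2 = (72 + 6)**2 = 78**2 = 6084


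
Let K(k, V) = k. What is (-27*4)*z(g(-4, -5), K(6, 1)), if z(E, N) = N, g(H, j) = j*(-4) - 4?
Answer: -648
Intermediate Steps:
g(H, j) = -4 - 4*j (g(H, j) = -4*j - 4 = -4 - 4*j)
(-27*4)*z(g(-4, -5), K(6, 1)) = -27*4*6 = -108*6 = -648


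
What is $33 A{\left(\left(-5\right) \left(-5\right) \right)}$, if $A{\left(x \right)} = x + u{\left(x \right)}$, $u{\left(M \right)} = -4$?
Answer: $693$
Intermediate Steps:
$A{\left(x \right)} = -4 + x$ ($A{\left(x \right)} = x - 4 = -4 + x$)
$33 A{\left(\left(-5\right) \left(-5\right) \right)} = 33 \left(-4 - -25\right) = 33 \left(-4 + 25\right) = 33 \cdot 21 = 693$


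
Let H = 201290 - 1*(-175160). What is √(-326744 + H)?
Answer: √49706 ≈ 222.95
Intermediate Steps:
H = 376450 (H = 201290 + 175160 = 376450)
√(-326744 + H) = √(-326744 + 376450) = √49706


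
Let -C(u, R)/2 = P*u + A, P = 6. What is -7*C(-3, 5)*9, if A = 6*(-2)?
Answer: -3780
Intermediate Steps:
A = -12
C(u, R) = 24 - 12*u (C(u, R) = -2*(6*u - 12) = -2*(-12 + 6*u) = 24 - 12*u)
-7*C(-3, 5)*9 = -7*(24 - 12*(-3))*9 = -7*(24 + 36)*9 = -7*60*9 = -420*9 = -3780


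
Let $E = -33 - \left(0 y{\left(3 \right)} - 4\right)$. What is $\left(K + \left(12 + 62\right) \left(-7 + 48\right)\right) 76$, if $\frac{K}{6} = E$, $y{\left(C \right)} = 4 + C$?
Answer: $217360$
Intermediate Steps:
$E = -29$ ($E = -33 - \left(0 \left(4 + 3\right) - 4\right) = -33 - \left(0 \cdot 7 - 4\right) = -33 - \left(0 - 4\right) = -33 - -4 = -33 + 4 = -29$)
$K = -174$ ($K = 6 \left(-29\right) = -174$)
$\left(K + \left(12 + 62\right) \left(-7 + 48\right)\right) 76 = \left(-174 + \left(12 + 62\right) \left(-7 + 48\right)\right) 76 = \left(-174 + 74 \cdot 41\right) 76 = \left(-174 + 3034\right) 76 = 2860 \cdot 76 = 217360$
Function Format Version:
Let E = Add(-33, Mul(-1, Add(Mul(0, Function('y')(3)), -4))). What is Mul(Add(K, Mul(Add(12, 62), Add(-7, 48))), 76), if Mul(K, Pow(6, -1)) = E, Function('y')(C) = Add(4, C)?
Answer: 217360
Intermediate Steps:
E = -29 (E = Add(-33, Mul(-1, Add(Mul(0, Add(4, 3)), -4))) = Add(-33, Mul(-1, Add(Mul(0, 7), -4))) = Add(-33, Mul(-1, Add(0, -4))) = Add(-33, Mul(-1, -4)) = Add(-33, 4) = -29)
K = -174 (K = Mul(6, -29) = -174)
Mul(Add(K, Mul(Add(12, 62), Add(-7, 48))), 76) = Mul(Add(-174, Mul(Add(12, 62), Add(-7, 48))), 76) = Mul(Add(-174, Mul(74, 41)), 76) = Mul(Add(-174, 3034), 76) = Mul(2860, 76) = 217360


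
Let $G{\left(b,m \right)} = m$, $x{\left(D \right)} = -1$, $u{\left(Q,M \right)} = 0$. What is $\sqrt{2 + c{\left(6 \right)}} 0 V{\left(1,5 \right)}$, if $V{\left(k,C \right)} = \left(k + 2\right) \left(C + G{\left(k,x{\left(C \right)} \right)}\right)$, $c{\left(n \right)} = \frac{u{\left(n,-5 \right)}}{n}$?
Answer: $0$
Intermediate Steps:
$c{\left(n \right)} = 0$ ($c{\left(n \right)} = \frac{0}{n} = 0$)
$V{\left(k,C \right)} = \left(-1 + C\right) \left(2 + k\right)$ ($V{\left(k,C \right)} = \left(k + 2\right) \left(C - 1\right) = \left(2 + k\right) \left(-1 + C\right) = \left(-1 + C\right) \left(2 + k\right)$)
$\sqrt{2 + c{\left(6 \right)}} 0 V{\left(1,5 \right)} = \sqrt{2 + 0} \cdot 0 \left(-2 - 1 + 2 \cdot 5 + 5 \cdot 1\right) = \sqrt{2} \cdot 0 \left(-2 - 1 + 10 + 5\right) = 0 \cdot 12 = 0$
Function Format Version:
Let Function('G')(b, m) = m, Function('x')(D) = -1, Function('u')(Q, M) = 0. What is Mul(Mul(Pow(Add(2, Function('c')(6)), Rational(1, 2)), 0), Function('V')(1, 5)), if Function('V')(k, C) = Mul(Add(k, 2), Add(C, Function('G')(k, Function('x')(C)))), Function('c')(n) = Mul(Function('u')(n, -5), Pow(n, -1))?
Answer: 0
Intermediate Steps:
Function('c')(n) = 0 (Function('c')(n) = Mul(0, Pow(n, -1)) = 0)
Function('V')(k, C) = Mul(Add(-1, C), Add(2, k)) (Function('V')(k, C) = Mul(Add(k, 2), Add(C, -1)) = Mul(Add(2, k), Add(-1, C)) = Mul(Add(-1, C), Add(2, k)))
Mul(Mul(Pow(Add(2, Function('c')(6)), Rational(1, 2)), 0), Function('V')(1, 5)) = Mul(Mul(Pow(Add(2, 0), Rational(1, 2)), 0), Add(-2, Mul(-1, 1), Mul(2, 5), Mul(5, 1))) = Mul(Mul(Pow(2, Rational(1, 2)), 0), Add(-2, -1, 10, 5)) = Mul(0, 12) = 0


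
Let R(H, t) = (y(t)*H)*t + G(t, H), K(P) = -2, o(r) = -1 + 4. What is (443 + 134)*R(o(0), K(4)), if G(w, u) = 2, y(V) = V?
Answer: 8078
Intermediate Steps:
o(r) = 3
R(H, t) = 2 + H*t² (R(H, t) = (t*H)*t + 2 = (H*t)*t + 2 = H*t² + 2 = 2 + H*t²)
(443 + 134)*R(o(0), K(4)) = (443 + 134)*(2 + 3*(-2)²) = 577*(2 + 3*4) = 577*(2 + 12) = 577*14 = 8078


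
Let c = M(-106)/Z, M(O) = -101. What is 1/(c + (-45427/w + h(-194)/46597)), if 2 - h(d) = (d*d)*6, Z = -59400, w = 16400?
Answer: -226964667600/1728187204789 ≈ -0.13133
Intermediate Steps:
h(d) = 2 - 6*d² (h(d) = 2 - d*d*6 = 2 - d²*6 = 2 - 6*d²)
c = 101/59400 (c = -101/(-59400) = -101*(-1/59400) = 101/59400 ≈ 0.0017003)
1/(c + (-45427/w + h(-194)/46597)) = 1/(101/59400 + (-45427/16400 + (2 - 6*(-194)²)/46597)) = 1/(101/59400 + (-45427*1/16400 + (2 - 6*37636)*(1/46597))) = 1/(101/59400 + (-45427/16400 + (2 - 225816)*(1/46597))) = 1/(101/59400 + (-45427/16400 - 225814*1/46597)) = 1/(101/59400 + (-45427/16400 - 225814/46597)) = 1/(101/59400 - 5820111519/764190800) = 1/(-1728187204789/226964667600) = -226964667600/1728187204789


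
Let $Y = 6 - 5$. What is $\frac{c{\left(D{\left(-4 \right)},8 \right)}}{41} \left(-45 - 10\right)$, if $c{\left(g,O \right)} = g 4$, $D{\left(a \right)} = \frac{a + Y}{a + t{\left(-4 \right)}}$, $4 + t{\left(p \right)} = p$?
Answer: $- \frac{55}{41} \approx -1.3415$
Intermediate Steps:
$t{\left(p \right)} = -4 + p$
$Y = 1$
$D{\left(a \right)} = \frac{1 + a}{-8 + a}$ ($D{\left(a \right)} = \frac{a + 1}{a - 8} = \frac{1 + a}{a - 8} = \frac{1 + a}{-8 + a}$)
$c{\left(g,O \right)} = 4 g$
$\frac{c{\left(D{\left(-4 \right)},8 \right)}}{41} \left(-45 - 10\right) = \frac{4 \frac{1 - 4}{-8 - 4}}{41} \left(-45 - 10\right) = 4 \frac{1}{-12} \left(-3\right) \frac{1}{41} \left(-55\right) = 4 \left(\left(- \frac{1}{12}\right) \left(-3\right)\right) \frac{1}{41} \left(-55\right) = 4 \cdot \frac{1}{4} \cdot \frac{1}{41} \left(-55\right) = 1 \cdot \frac{1}{41} \left(-55\right) = \frac{1}{41} \left(-55\right) = - \frac{55}{41}$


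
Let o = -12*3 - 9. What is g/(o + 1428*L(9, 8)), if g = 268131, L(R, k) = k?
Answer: 89377/3793 ≈ 23.564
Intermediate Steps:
o = -45 (o = -36 - 9 = -45)
g/(o + 1428*L(9, 8)) = 268131/(-45 + 1428*8) = 268131/(-45 + 11424) = 268131/11379 = 268131*(1/11379) = 89377/3793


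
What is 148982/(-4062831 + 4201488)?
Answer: 148982/138657 ≈ 1.0745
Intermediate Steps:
148982/(-4062831 + 4201488) = 148982/138657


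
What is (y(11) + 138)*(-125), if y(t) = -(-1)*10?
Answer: -18500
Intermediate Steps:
y(t) = 10 (y(t) = -1*(-10) = 10)
(y(11) + 138)*(-125) = (10 + 138)*(-125) = 148*(-125) = -18500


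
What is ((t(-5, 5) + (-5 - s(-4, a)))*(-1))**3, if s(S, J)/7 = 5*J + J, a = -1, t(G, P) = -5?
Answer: -32768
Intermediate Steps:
s(S, J) = 42*J (s(S, J) = 7*(5*J + J) = 7*(6*J) = 42*J)
((t(-5, 5) + (-5 - s(-4, a)))*(-1))**3 = ((-5 + (-5 - 42*(-1)))*(-1))**3 = ((-5 + (-5 - 1*(-42)))*(-1))**3 = ((-5 + (-5 + 42))*(-1))**3 = ((-5 + 37)*(-1))**3 = (32*(-1))**3 = (-32)**3 = -32768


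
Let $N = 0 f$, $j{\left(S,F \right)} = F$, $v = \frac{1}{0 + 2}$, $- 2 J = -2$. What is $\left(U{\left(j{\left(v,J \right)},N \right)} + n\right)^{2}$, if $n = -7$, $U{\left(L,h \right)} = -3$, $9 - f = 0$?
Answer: $100$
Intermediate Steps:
$J = 1$ ($J = \left(- \frac{1}{2}\right) \left(-2\right) = 1$)
$v = \frac{1}{2} \approx 0.5$
$f = 9$ ($f = 9 - 0 = 9 + 0 = 9$)
$N = 0$ ($N = 0 \cdot 9 = 0$)
$\left(U{\left(j{\left(v,J \right)},N \right)} + n\right)^{2} = \left(-3 - 7\right)^{2} = \left(-10\right)^{2} = 100$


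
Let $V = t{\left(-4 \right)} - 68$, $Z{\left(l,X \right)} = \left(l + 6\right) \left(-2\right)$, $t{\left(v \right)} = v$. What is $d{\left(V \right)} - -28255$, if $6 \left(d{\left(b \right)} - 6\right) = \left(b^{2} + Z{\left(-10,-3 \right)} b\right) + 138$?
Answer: $29052$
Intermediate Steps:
$Z{\left(l,X \right)} = -12 - 2 l$ ($Z{\left(l,X \right)} = \left(6 + l\right) \left(-2\right) = -12 - 2 l$)
$V = -72$ ($V = -4 - 68 = -72$)
$d{\left(b \right)} = 29 + \frac{b^{2}}{6} + \frac{4 b}{3}$ ($d{\left(b \right)} = 6 + \frac{\left(b^{2} + \left(-12 - -20\right) b\right) + 138}{6} = 6 + \frac{\left(b^{2} + \left(-12 + 20\right) b\right) + 138}{6} = 6 + \frac{\left(b^{2} + 8 b\right) + 138}{6} = 6 + \frac{138 + b^{2} + 8 b}{6} = 6 + \left(23 + \frac{b^{2}}{6} + \frac{4 b}{3}\right) = 29 + \frac{b^{2}}{6} + \frac{4 b}{3}$)
$d{\left(V \right)} - -28255 = \left(29 + \frac{\left(-72\right)^{2}}{6} + \frac{4}{3} \left(-72\right)\right) - -28255 = \left(29 + \frac{1}{6} \cdot 5184 - 96\right) + 28255 = \left(29 + 864 - 96\right) + 28255 = 797 + 28255 = 29052$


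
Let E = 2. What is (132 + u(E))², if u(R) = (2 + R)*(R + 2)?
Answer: 21904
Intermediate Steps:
u(R) = (2 + R)² (u(R) = (2 + R)*(2 + R) = (2 + R)²)
(132 + u(E))² = (132 + (2 + 2)²)² = (132 + 4²)² = (132 + 16)² = 148² = 21904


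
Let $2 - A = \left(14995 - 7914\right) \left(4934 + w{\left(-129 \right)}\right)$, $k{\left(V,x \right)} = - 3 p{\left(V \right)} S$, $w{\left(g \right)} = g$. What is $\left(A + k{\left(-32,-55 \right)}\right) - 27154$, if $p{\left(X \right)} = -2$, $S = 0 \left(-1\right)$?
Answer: $-34051357$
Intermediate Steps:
$S = 0$
$k{\left(V,x \right)} = 0$ ($k{\left(V,x \right)} = \left(-3\right) \left(-2\right) 0 = 6 \cdot 0 = 0$)
$A = -34024203$ ($A = 2 - \left(14995 - 7914\right) \left(4934 - 129\right) = 2 - 7081 \cdot 4805 = 2 - 34024205 = -34024203$)
$\left(A + k{\left(-32,-55 \right)}\right) - 27154 = \left(-34024203 + 0\right) - 27154 = -34024203 - 27154 = -34051357$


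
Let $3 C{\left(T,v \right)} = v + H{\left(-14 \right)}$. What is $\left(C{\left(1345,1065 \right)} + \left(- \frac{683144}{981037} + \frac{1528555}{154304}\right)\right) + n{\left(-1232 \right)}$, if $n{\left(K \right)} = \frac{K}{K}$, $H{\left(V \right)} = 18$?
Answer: $\frac{56192968995535}{151377933248} \approx 371.21$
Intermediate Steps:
$n{\left(K \right)} = 1$
$C{\left(T,v \right)} = 6 + \frac{v}{3}$ ($C{\left(T,v \right)} = \frac{v + 18}{3} = \frac{18 + v}{3} = 6 + \frac{v}{3}$)
$\left(C{\left(1345,1065 \right)} + \left(- \frac{683144}{981037} + \frac{1528555}{154304}\right)\right) + n{\left(-1232 \right)} = \left(\left(6 + \frac{1}{3} \cdot 1065\right) + \left(- \frac{683144}{981037} + \frac{1528555}{154304}\right)\right) + 1 = \left(\left(6 + 355\right) + \left(\left(-683144\right) \frac{1}{981037} + 1528555 \cdot \frac{1}{154304}\right)\right) + 1 = \left(361 + \left(- \frac{683144}{981037} + \frac{1528555}{154304}\right)\right) + 1 = \left(361 + \frac{1394157159759}{151377933248}\right) + 1 = \frac{56041591062287}{151377933248} + 1 = \frac{56192968995535}{151377933248}$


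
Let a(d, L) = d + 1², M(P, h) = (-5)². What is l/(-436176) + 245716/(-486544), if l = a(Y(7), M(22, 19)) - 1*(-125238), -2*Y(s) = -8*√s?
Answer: -223550141/282205872 - √7/109044 ≈ -0.79218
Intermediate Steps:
M(P, h) = 25
Y(s) = 4*√s (Y(s) = -(-4)*√s = 4*√s)
a(d, L) = 1 + d (a(d, L) = d + 1 = 1 + d)
l = 125239 + 4*√7 (l = (1 + 4*√7) - 1*(-125238) = (1 + 4*√7) + 125238 = 125239 + 4*√7 ≈ 1.2525e+5)
l/(-436176) + 245716/(-486544) = (125239 + 4*√7)/(-436176) + 245716/(-486544) = (125239 + 4*√7)*(-1/436176) + 245716*(-1/486544) = (-125239/436176 - √7/109044) - 1307/2588 = -223550141/282205872 - √7/109044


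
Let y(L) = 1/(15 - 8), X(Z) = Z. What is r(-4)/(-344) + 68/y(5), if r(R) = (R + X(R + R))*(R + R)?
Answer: 20456/43 ≈ 475.72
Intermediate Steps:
r(R) = 6*R² (r(R) = (R + (R + R))*(R + R) = (R + 2*R)*(2*R) = (3*R)*(2*R) = 6*R²)
y(L) = ⅐ (y(L) = 1/7 = ⅐)
r(-4)/(-344) + 68/y(5) = (6*(-4)²)/(-344) + 68/(⅐) = (6*16)*(-1/344) + 68*7 = 96*(-1/344) + 476 = -12/43 + 476 = 20456/43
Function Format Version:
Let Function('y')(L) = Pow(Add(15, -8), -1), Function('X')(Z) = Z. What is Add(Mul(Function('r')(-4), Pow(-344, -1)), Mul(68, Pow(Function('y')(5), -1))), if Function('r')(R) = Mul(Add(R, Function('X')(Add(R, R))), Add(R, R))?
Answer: Rational(20456, 43) ≈ 475.72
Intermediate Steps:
Function('r')(R) = Mul(6, Pow(R, 2)) (Function('r')(R) = Mul(Add(R, Add(R, R)), Add(R, R)) = Mul(Add(R, Mul(2, R)), Mul(2, R)) = Mul(Mul(3, R), Mul(2, R)) = Mul(6, Pow(R, 2)))
Function('y')(L) = Rational(1, 7) (Function('y')(L) = Pow(7, -1) = Rational(1, 7))
Add(Mul(Function('r')(-4), Pow(-344, -1)), Mul(68, Pow(Function('y')(5), -1))) = Add(Mul(Mul(6, Pow(-4, 2)), Pow(-344, -1)), Mul(68, Pow(Rational(1, 7), -1))) = Add(Mul(Mul(6, 16), Rational(-1, 344)), Mul(68, 7)) = Add(Mul(96, Rational(-1, 344)), 476) = Add(Rational(-12, 43), 476) = Rational(20456, 43)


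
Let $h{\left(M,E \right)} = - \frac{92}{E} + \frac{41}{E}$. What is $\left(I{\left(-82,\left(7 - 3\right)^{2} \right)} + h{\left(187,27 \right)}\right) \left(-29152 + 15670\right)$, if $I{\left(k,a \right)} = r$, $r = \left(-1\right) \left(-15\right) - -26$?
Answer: $-527296$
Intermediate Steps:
$h{\left(M,E \right)} = - \frac{51}{E}$
$r = 41$ ($r = 15 + 26 = 41$)
$I{\left(k,a \right)} = 41$
$\left(I{\left(-82,\left(7 - 3\right)^{2} \right)} + h{\left(187,27 \right)}\right) \left(-29152 + 15670\right) = \left(41 - \frac{51}{27}\right) \left(-29152 + 15670\right) = \left(41 - \frac{17}{9}\right) \left(-13482\right) = \frac{352}{9} \left(-13482\right) = -527296$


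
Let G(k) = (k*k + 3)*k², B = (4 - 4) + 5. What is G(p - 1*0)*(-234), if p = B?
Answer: -163800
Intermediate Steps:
B = 5 (B = 0 + 5 = 5)
p = 5
G(k) = k²*(3 + k²) (G(k) = (k² + 3)*k² = (3 + k²)*k² = k²*(3 + k²))
G(p - 1*0)*(-234) = ((5 - 1*0)²*(3 + (5 - 1*0)²))*(-234) = ((5 + 0)²*(3 + (5 + 0)²))*(-234) = (5²*(3 + 5²))*(-234) = (25*(3 + 25))*(-234) = (25*28)*(-234) = 700*(-234) = -163800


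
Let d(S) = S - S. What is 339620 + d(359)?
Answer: 339620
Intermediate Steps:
d(S) = 0
339620 + d(359) = 339620 + 0 = 339620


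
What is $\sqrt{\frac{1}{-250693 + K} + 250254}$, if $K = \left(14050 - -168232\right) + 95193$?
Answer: $\frac{\sqrt{179501069009878}}{26782} \approx 500.25$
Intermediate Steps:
$K = 277475$ ($K = \left(14050 + 168232\right) + 95193 = 182282 + 95193 = 277475$)
$\sqrt{\frac{1}{-250693 + K} + 250254} = \sqrt{\frac{1}{-250693 + 277475} + 250254} = \sqrt{\frac{1}{26782} + 250254} = \sqrt{\frac{6702302629}{26782}} = \frac{\sqrt{179501069009878}}{26782}$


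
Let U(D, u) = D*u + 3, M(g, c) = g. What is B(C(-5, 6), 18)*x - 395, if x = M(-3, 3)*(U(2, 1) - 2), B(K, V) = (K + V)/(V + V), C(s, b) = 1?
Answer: -1599/4 ≈ -399.75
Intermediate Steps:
U(D, u) = 3 + D*u
B(K, V) = (K + V)/(2*V) (B(K, V) = (K + V)/((2*V)) = (K + V)*(1/(2*V)) = (K + V)/(2*V))
x = -9 (x = -3*((3 + 2*1) - 2) = -3*((3 + 2) - 2) = -3*(5 - 2) = -3*3 = -9)
B(C(-5, 6), 18)*x - 395 = ((½)*(1 + 18)/18)*(-9) - 395 = ((½)*(1/18)*19)*(-9) - 395 = (19/36)*(-9) - 395 = -19/4 - 395 = -1599/4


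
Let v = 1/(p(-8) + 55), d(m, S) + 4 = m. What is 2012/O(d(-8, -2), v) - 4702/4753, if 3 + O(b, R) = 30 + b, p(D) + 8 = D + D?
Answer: 9492506/71295 ≈ 133.14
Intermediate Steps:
p(D) = -8 + 2*D (p(D) = -8 + (D + D) = -8 + 2*D)
d(m, S) = -4 + m
v = 1/31 (v = 1/((-8 + 2*(-8)) + 55) = 1/((-8 - 16) + 55) = 1/(-24 + 55) = 1/31 ≈ 0.032258)
O(b, R) = 27 + b (O(b, R) = -3 + (30 + b) = 27 + b)
2012/O(d(-8, -2), v) - 4702/4753 = 2012/(27 + (-4 - 8)) - 4702/4753 = 2012/(27 - 12) - 4702*1/4753 = 2012/15 - 4702/4753 = 9492506/71295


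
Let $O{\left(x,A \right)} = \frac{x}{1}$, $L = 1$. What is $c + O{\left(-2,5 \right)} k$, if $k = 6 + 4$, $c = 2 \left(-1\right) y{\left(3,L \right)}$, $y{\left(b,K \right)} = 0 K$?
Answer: $-20$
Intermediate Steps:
$y{\left(b,K \right)} = 0$
$c = 0$ ($c = 2 \left(-1\right) 0 = \left(-2\right) 0 = 0$)
$k = 10$
$O{\left(x,A \right)} = x$ ($O{\left(x,A \right)} = x 1 = x$)
$c + O{\left(-2,5 \right)} k = 0 - 20 = -20$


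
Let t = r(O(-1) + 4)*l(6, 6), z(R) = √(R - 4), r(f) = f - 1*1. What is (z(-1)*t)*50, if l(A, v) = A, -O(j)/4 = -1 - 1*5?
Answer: 8100*I*√5 ≈ 18112.0*I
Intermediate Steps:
O(j) = 24 (O(j) = -4*(-1 - 1*5) = -4*(-1 - 5) = -4*(-6) = 24)
r(f) = -1 + f (r(f) = f - 1 = -1 + f)
z(R) = √(-4 + R)
t = 162 (t = (-1 + (24 + 4))*6 = (-1 + 28)*6 = 27*6 = 162)
(z(-1)*t)*50 = (√(-4 - 1)*162)*50 = (√(-5)*162)*50 = ((I*√5)*162)*50 = (162*I*√5)*50 = 8100*I*√5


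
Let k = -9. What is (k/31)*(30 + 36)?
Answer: -594/31 ≈ -19.161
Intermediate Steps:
(k/31)*(30 + 36) = (-9/31)*(30 + 36) = -9*1/31*66 = -9/31*66 = -594/31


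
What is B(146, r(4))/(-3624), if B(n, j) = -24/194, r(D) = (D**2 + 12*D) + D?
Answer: 1/29294 ≈ 3.4137e-5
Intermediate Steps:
r(D) = D**2 + 13*D
B(n, j) = -12/97 (B(n, j) = -24*1/194 = -12/97)
B(146, r(4))/(-3624) = -12/97/(-3624) = -12/97*(-1/3624) = 1/29294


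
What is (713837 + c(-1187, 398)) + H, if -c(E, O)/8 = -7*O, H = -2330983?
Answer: -1594858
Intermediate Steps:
c(E, O) = 56*O (c(E, O) = -(-56)*O = 56*O)
(713837 + c(-1187, 398)) + H = (713837 + 56*398) - 2330983 = (713837 + 22288) - 2330983 = 736125 - 2330983 = -1594858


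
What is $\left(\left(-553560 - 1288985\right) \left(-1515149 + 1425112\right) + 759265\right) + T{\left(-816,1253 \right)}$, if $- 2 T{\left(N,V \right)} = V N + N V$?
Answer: $165899005878$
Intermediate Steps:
$T{\left(N,V \right)} = - N V$ ($T{\left(N,V \right)} = - \frac{V N + N V}{2} = - \frac{N V + N V}{2} = - \frac{2 N V}{2} = - N V$)
$\left(\left(-553560 - 1288985\right) \left(-1515149 + 1425112\right) + 759265\right) + T{\left(-816,1253 \right)} = \left(\left(-553560 - 1288985\right) \left(-1515149 + 1425112\right) + 759265\right) - \left(-816\right) 1253 = \left(\left(-1842545\right) \left(-90037\right) + 759265\right) + 1022448 = \left(165897224165 + 759265\right) + 1022448 = 165897983430 + 1022448 = 165899005878$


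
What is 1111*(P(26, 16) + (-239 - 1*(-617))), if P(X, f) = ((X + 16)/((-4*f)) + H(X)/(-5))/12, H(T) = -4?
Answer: 806344913/1920 ≈ 4.1997e+5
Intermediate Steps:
P(X, f) = 1/15 - (16 + X)/(48*f) (P(X, f) = ((X + 16)/((-4*f)) - 4/(-5))/12 = ((16 + X)*(-1/(4*f)) - 4*(-⅕))*(1/12) = (-(16 + X)/(4*f) + ⅘)*(1/12) = (⅘ - (16 + X)/(4*f))*(1/12) = 1/15 - (16 + X)/(48*f))
1111*(P(26, 16) + (-239 - 1*(-617))) = 1111*((1/240)*(-80 - 5*26 + 16*16)/16 + (-239 - 1*(-617))) = 1111*((1/240)*(1/16)*(-80 - 130 + 256) + (-239 + 617)) = 1111*((1/240)*(1/16)*46 + 378) = 1111*(23/1920 + 378) = 1111*(725783/1920) = 806344913/1920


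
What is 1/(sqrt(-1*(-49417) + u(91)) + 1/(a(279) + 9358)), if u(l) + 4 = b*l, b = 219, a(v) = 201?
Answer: -9559/6336089261501 + 91374481*sqrt(69342)/6336089261501 ≈ 0.0037975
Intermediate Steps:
u(l) = -4 + 219*l
1/(sqrt(-1*(-49417) + u(91)) + 1/(a(279) + 9358)) = 1/(sqrt(-1*(-49417) + (-4 + 219*91)) + 1/(201 + 9358)) = 1/(sqrt(49417 + (-4 + 19929)) + 1/9559) = 1/(sqrt(49417 + 19925) + 1/9559) = 1/(sqrt(69342) + 1/9559) = 1/(1/9559 + sqrt(69342))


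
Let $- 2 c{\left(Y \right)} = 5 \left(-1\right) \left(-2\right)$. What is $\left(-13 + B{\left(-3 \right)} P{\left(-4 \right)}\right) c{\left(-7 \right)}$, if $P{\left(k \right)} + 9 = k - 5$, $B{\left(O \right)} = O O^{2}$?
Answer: $-2365$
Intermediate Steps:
$c{\left(Y \right)} = -5$ ($c{\left(Y \right)} = - \frac{5 \left(-1\right) \left(-2\right)}{2} = - \frac{\left(-5\right) \left(-2\right)}{2} = \left(- \frac{1}{2}\right) 10 = -5$)
$B{\left(O \right)} = O^{3}$
$P{\left(k \right)} = -14 + k$ ($P{\left(k \right)} = -9 + \left(k - 5\right) = -9 + \left(-5 + k\right) = -14 + k$)
$\left(-13 + B{\left(-3 \right)} P{\left(-4 \right)}\right) c{\left(-7 \right)} = \left(-13 + \left(-3\right)^{3} \left(-14 - 4\right)\right) \left(-5\right) = \left(-13 - -486\right) \left(-5\right) = \left(-13 + 486\right) \left(-5\right) = 473 \left(-5\right) = -2365$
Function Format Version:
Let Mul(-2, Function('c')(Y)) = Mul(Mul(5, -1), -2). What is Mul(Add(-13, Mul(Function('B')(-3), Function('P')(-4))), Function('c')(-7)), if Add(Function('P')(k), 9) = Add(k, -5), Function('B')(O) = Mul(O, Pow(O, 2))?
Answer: -2365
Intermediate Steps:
Function('c')(Y) = -5 (Function('c')(Y) = Mul(Rational(-1, 2), Mul(Mul(5, -1), -2)) = Mul(Rational(-1, 2), Mul(-5, -2)) = Mul(Rational(-1, 2), 10) = -5)
Function('B')(O) = Pow(O, 3)
Function('P')(k) = Add(-14, k) (Function('P')(k) = Add(-9, Add(k, -5)) = Add(-9, Add(-5, k)) = Add(-14, k))
Mul(Add(-13, Mul(Function('B')(-3), Function('P')(-4))), Function('c')(-7)) = Mul(Add(-13, Mul(Pow(-3, 3), Add(-14, -4))), -5) = Mul(Add(-13, Mul(-27, -18)), -5) = Mul(Add(-13, 486), -5) = Mul(473, -5) = -2365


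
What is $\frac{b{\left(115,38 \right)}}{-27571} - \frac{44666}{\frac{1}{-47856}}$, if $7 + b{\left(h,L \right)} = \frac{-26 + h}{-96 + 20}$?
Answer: $\frac{4478984585414637}{2095396} \approx 2.1375 \cdot 10^{9}$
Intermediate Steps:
$b{\left(h,L \right)} = - \frac{253}{38} - \frac{h}{76}$ ($b{\left(h,L \right)} = -7 + \frac{-26 + h}{-96 + 20} = -7 + \frac{-26 + h}{-76} = -7 + \left(-26 + h\right) \left(- \frac{1}{76}\right) = -7 - \left(- \frac{13}{38} + \frac{h}{76}\right) = - \frac{253}{38} - \frac{h}{76}$)
$\frac{b{\left(115,38 \right)}}{-27571} - \frac{44666}{\frac{1}{-47856}} = \frac{- \frac{253}{38} - \frac{115}{76}}{-27571} - \frac{44666}{\frac{1}{-47856}} = \left(- \frac{253}{38} - \frac{115}{76}\right) \left(- \frac{1}{27571}\right) - \frac{44666}{- \frac{1}{47856}} = \left(- \frac{621}{76}\right) \left(- \frac{1}{27571}\right) - -2137536096 = \frac{621}{2095396} + 2137536096 = \frac{4478984585414637}{2095396}$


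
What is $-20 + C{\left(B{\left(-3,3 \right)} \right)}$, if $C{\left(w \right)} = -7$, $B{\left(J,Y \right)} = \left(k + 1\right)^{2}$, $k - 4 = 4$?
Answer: $-27$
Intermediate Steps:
$k = 8$ ($k = 4 + 4 = 8$)
$B{\left(J,Y \right)} = 81$ ($B{\left(J,Y \right)} = \left(8 + 1\right)^{2} = 9^{2} = 81$)
$-20 + C{\left(B{\left(-3,3 \right)} \right)} = -20 - 7 = -27$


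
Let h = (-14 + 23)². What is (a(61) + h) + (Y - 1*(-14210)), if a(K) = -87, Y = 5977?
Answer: 20181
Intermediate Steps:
h = 81 (h = 9² = 81)
(a(61) + h) + (Y - 1*(-14210)) = (-87 + 81) + (5977 - 1*(-14210)) = -6 + (5977 + 14210) = -6 + 20187 = 20181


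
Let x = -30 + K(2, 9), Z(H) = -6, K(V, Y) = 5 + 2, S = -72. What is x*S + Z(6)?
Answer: 1650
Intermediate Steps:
K(V, Y) = 7
x = -23 (x = -30 + 7 = -23)
x*S + Z(6) = -23*(-72) - 6 = 1656 - 6 = 1650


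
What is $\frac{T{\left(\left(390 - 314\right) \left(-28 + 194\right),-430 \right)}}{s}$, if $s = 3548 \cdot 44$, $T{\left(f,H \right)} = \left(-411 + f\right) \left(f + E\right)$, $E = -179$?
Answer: $\frac{151793585}{156112} \approx 972.34$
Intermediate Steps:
$T{\left(f,H \right)} = \left(-411 + f\right) \left(-179 + f\right)$ ($T{\left(f,H \right)} = \left(-411 + f\right) \left(f - 179\right) = \left(-411 + f\right) \left(-179 + f\right)$)
$s = 156112$
$\frac{T{\left(\left(390 - 314\right) \left(-28 + 194\right),-430 \right)}}{s} = \frac{73569 + \left(\left(390 - 314\right) \left(-28 + 194\right)\right)^{2} - 590 \left(390 - 314\right) \left(-28 + 194\right)}{156112} = \left(73569 + \left(76 \cdot 166\right)^{2} - 590 \cdot 76 \cdot 166\right) \frac{1}{156112} = \left(73569 + 12616^{2} - 7443440\right) \frac{1}{156112} = \left(73569 + 159163456 - 7443440\right) \frac{1}{156112} = 151793585 \cdot \frac{1}{156112} = \frac{151793585}{156112}$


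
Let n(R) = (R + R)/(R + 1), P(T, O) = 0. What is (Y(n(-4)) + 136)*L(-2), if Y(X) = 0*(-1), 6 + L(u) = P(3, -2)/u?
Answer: -816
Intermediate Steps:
n(R) = 2*R/(1 + R) (n(R) = (2*R)/(1 + R) = 2*R/(1 + R))
L(u) = -6 (L(u) = -6 + 0/u = -6 + 0 = -6)
Y(X) = 0
(Y(n(-4)) + 136)*L(-2) = (0 + 136)*(-6) = 136*(-6) = -816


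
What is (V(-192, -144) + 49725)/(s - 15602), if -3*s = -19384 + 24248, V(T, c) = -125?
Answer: -14880/5167 ≈ -2.8798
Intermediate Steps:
s = -4864/3 (s = -(-19384 + 24248)/3 = -1/3*4864 = -4864/3 ≈ -1621.3)
(V(-192, -144) + 49725)/(s - 15602) = (-125 + 49725)/(-4864/3 - 15602) = 49600/(-51670/3) = 49600*(-3/51670) = -14880/5167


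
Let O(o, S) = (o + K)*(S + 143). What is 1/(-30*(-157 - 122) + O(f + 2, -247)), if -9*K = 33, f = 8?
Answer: 3/23134 ≈ 0.00012968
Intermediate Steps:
K = -11/3 (K = -1/9*33 = -11/3 ≈ -3.6667)
O(o, S) = (143 + S)*(-11/3 + o) (O(o, S) = (o - 11/3)*(S + 143) = (-11/3 + o)*(143 + S) = (143 + S)*(-11/3 + o))
1/(-30*(-157 - 122) + O(f + 2, -247)) = 1/(-30*(-157 - 122) + (-1573/3 + 143*(8 + 2) - 11/3*(-247) - 247*(8 + 2))) = 1/(-30*(-279) + (-1573/3 + 143*10 + 2717/3 - 247*10)) = 1/(8370 + (-1573/3 + 1430 + 2717/3 - 2470)) = 1/(8370 - 1976/3) = 1/(23134/3) = 3/23134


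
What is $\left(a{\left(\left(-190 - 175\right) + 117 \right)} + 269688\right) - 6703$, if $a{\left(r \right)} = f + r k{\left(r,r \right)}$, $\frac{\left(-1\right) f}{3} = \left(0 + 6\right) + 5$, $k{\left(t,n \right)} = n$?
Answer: $324456$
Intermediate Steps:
$f = -33$ ($f = - 3 \left(\left(0 + 6\right) + 5\right) = - 3 \left(6 + 5\right) = \left(-3\right) 11 = -33$)
$a{\left(r \right)} = -33 + r^{2}$ ($a{\left(r \right)} = -33 + r r = -33 + r^{2}$)
$\left(a{\left(\left(-190 - 175\right) + 117 \right)} + 269688\right) - 6703 = \left(\left(-33 + \left(\left(-190 - 175\right) + 117\right)^{2}\right) + 269688\right) - 6703 = \left(\left(-33 + \left(-365 + 117\right)^{2}\right) + 269688\right) - 6703 = \left(\left(-33 + \left(-248\right)^{2}\right) + 269688\right) - 6703 = \left(\left(-33 + 61504\right) + 269688\right) - 6703 = \left(61471 + 269688\right) - 6703 = 331159 - 6703 = 324456$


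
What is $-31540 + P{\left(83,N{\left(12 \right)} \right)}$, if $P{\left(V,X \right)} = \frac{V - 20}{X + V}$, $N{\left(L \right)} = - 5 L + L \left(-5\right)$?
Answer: $- \frac{1167043}{37} \approx -31542.0$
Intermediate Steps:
$N{\left(L \right)} = - 10 L$ ($N{\left(L \right)} = - 5 L - 5 L = - 10 L$)
$P{\left(V,X \right)} = \frac{-20 + V}{V + X}$
$-31540 + P{\left(83,N{\left(12 \right)} \right)} = -31540 + \frac{-20 + 83}{83 - 120} = -31540 + \frac{1}{83 - 120} \cdot 63 = -31540 + \frac{1}{-37} \cdot 63 = -31540 - \frac{63}{37} = - \frac{1167043}{37}$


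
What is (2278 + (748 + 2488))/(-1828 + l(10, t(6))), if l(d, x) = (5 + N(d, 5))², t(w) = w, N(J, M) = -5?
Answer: -2757/914 ≈ -3.0164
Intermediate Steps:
l(d, x) = 0 (l(d, x) = (5 - 5)² = 0² = 0)
(2278 + (748 + 2488))/(-1828 + l(10, t(6))) = (2278 + (748 + 2488))/(-1828 + 0) = (2278 + 3236)/(-1828) = 5514*(-1/1828) = -2757/914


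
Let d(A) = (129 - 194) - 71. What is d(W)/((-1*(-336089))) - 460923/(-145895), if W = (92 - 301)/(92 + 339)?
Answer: 154891308427/49033704655 ≈ 3.1589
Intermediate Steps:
W = -209/431 ≈ -0.48492
d(A) = -136 (d(A) = -65 - 71 = -136)
d(W)/((-1*(-336089))) - 460923/(-145895) = -136/((-1*(-336089))) - 460923/(-145895) = -136/336089 - 460923*(-1/145895) = -136*1/336089 + 460923/145895 = -136/336089 + 460923/145895 = 154891308427/49033704655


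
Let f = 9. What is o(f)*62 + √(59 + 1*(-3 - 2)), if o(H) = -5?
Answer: -310 + 3*√6 ≈ -302.65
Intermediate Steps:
o(f)*62 + √(59 + 1*(-3 - 2)) = -5*62 + √(59 + 1*(-3 - 2)) = -310 + √(59 + 1*(-5)) = -310 + √(59 - 5) = -310 + √54 = -310 + 3*√6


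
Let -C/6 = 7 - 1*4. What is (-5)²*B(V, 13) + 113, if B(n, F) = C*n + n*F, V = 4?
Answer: -387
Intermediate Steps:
C = -18 (C = -6*(7 - 1*4) = -6*(7 - 4) = -6*3 = -18)
B(n, F) = -18*n + F*n (B(n, F) = -18*n + n*F = -18*n + F*n)
(-5)²*B(V, 13) + 113 = (-5)²*(4*(-18 + 13)) + 113 = 25*(4*(-5)) + 113 = 25*(-20) + 113 = -500 + 113 = -387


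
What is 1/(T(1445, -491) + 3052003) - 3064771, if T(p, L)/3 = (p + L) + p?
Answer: -9375747443199/3059200 ≈ -3.0648e+6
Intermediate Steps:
T(p, L) = 3*L + 6*p (T(p, L) = 3*((p + L) + p) = 3*((L + p) + p) = 3*(L + 2*p) = 3*L + 6*p)
1/(T(1445, -491) + 3052003) - 3064771 = 1/((3*(-491) + 6*1445) + 3052003) - 3064771 = 1/((-1473 + 8670) + 3052003) - 3064771 = 1/(7197 + 3052003) - 3064771 = 1/3059200 - 3064771 = -9375747443199/3059200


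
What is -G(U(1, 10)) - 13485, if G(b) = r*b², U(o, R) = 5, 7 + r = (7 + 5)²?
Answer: -16910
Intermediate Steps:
r = 137 (r = -7 + (7 + 5)² = -7 + 12² = -7 + 144 = 137)
G(b) = 137*b²
-G(U(1, 10)) - 13485 = -137*5² - 13485 = -137*25 - 13485 = -1*3425 - 13485 = -3425 - 13485 = -16910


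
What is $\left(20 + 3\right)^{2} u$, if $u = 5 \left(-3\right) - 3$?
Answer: $-9522$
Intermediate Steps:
$u = -18$ ($u = -15 - 3 = -18$)
$\left(20 + 3\right)^{2} u = \left(20 + 3\right)^{2} \left(-18\right) = 23^{2} \left(-18\right) = 529 \left(-18\right) = -9522$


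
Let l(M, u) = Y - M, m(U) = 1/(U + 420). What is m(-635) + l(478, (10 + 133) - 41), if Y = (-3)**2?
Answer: -100836/215 ≈ -469.00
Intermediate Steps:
Y = 9
m(U) = 1/(420 + U)
l(M, u) = 9 - M
m(-635) + l(478, (10 + 133) - 41) = 1/(420 - 635) + (9 - 1*478) = 1/(-215) + (9 - 478) = -1/215 - 469 = -100836/215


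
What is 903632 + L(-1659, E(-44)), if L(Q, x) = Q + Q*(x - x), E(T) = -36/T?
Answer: 901973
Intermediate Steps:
L(Q, x) = Q (L(Q, x) = Q + Q*0 = Q + 0 = Q)
903632 + L(-1659, E(-44)) = 903632 - 1659 = 901973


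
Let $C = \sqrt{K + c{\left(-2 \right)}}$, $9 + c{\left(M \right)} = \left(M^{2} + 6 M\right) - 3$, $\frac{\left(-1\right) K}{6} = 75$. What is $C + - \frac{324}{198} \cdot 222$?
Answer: $- \frac{3996}{11} + i \sqrt{470} \approx -363.27 + 21.679 i$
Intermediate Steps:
$K = -450$ ($K = \left(-6\right) 75 = -450$)
$c{\left(M \right)} = -12 + M^{2} + 6 M$ ($c{\left(M \right)} = -9 - \left(3 - M^{2} - 6 M\right) = -9 + \left(-3 + M^{2} + 6 M\right) = -12 + M^{2} + 6 M$)
$C = i \sqrt{470}$ ($C = \sqrt{-450 + \left(-12 + \left(-2\right)^{2} + 6 \left(-2\right)\right)} = \sqrt{-450 - 20} = \sqrt{-470} = i \sqrt{470} \approx 21.679 i$)
$C + - \frac{324}{198} \cdot 222 = i \sqrt{470} + - \frac{324}{198} \cdot 222 = i \sqrt{470} + \left(-324\right) \frac{1}{198} \cdot 222 = i \sqrt{470} - \frac{3996}{11} = - \frac{3996}{11} + i \sqrt{470}$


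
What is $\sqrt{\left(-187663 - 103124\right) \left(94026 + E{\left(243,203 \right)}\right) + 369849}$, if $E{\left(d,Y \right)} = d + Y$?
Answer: $27 i \sqrt{37682935} \approx 1.6574 \cdot 10^{5} i$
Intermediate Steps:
$E{\left(d,Y \right)} = Y + d$
$\sqrt{\left(-187663 - 103124\right) \left(94026 + E{\left(243,203 \right)}\right) + 369849} = \sqrt{\left(-187663 - 103124\right) \left(94026 + \left(203 + 243\right)\right) + 369849} = \sqrt{- 290787 \left(94026 + 446\right) + 369849} = \sqrt{\left(-290787\right) 94472 + 369849} = \sqrt{-27471229464 + 369849} = \sqrt{-27470859615} = 27 i \sqrt{37682935}$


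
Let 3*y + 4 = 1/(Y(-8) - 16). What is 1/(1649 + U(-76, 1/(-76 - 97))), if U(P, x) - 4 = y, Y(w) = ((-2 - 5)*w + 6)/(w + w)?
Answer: 477/787837 ≈ 0.00060545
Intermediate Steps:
Y(w) = (6 - 7*w)/(2*w) (Y(w) = (-7*w + 6)/((2*w)) = (6 - 7*w)*(1/(2*w)) = (6 - 7*w)/(2*w))
y = -644/477 (y = -4/3 + 1/(3*((-7/2 + 3/(-8)) - 16)) = -4/3 + 1/(3*((-7/2 + 3*(-⅛)) - 16)) = -4/3 + 1/(3*((-7/2 - 3/8) - 16)) = -4/3 + 1/(3*(-31/8 - 16)) = -4/3 + 1/(3*(-159/8)) = -4/3 + (⅓)*(-8/159) = -4/3 - 8/477 = -644/477 ≈ -1.3501)
U(P, x) = 1264/477 (U(P, x) = 4 - 644/477 = 1264/477)
1/(1649 + U(-76, 1/(-76 - 97))) = 1/(1649 + 1264/477) = 1/(787837/477) = 477/787837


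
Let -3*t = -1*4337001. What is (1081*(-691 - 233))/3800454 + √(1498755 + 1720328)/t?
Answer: -23782/90487 + √3219083/1445667 ≈ -0.26158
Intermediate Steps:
t = 1445667 (t = -(-1)*4337001/3 = -⅓*(-4337001) = 1445667)
(1081*(-691 - 233))/3800454 + √(1498755 + 1720328)/t = (1081*(-691 - 233))/3800454 + √(1498755 + 1720328)/1445667 = (1081*(-924))*(1/3800454) + √3219083*(1/1445667) = -998844*1/3800454 + √3219083/1445667 = -23782/90487 + √3219083/1445667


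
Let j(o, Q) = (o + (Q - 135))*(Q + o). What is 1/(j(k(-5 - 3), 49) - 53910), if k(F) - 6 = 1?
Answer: -1/58334 ≈ -1.7143e-5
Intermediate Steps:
k(F) = 7 (k(F) = 6 + 1 = 7)
j(o, Q) = (Q + o)*(-135 + Q + o) (j(o, Q) = (o + (-135 + Q))*(Q + o) = (-135 + Q + o)*(Q + o) = (Q + o)*(-135 + Q + o))
1/(j(k(-5 - 3), 49) - 53910) = 1/((49² + 7² - 135*49 - 135*7 + 2*49*7) - 53910) = 1/((2401 + 49 - 6615 - 945 + 686) - 53910) = 1/(-4424 - 53910) = 1/(-58334) = -1/58334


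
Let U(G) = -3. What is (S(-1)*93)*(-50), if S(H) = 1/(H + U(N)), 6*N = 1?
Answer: 2325/2 ≈ 1162.5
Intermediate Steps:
N = 1/6 (N = (1/6)*1 = 1/6 ≈ 0.16667)
S(H) = 1/(-3 + H) (S(H) = 1/(H - 3) = 1/(-3 + H))
(S(-1)*93)*(-50) = (93/(-3 - 1))*(-50) = (93/(-4))*(-50) = -1/4*93*(-50) = -93/4*(-50) = 2325/2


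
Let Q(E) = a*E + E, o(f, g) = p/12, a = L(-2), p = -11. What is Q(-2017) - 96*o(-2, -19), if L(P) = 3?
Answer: -7980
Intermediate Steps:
a = 3
o(f, g) = -11/12
Q(E) = 4*E (Q(E) = 3*E + E = 4*E)
Q(-2017) - 96*o(-2, -19) = 4*(-2017) - 96*(-11/12) = -8068 + 88 = -7980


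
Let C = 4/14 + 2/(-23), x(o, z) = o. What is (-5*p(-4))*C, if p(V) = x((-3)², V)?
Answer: -1440/161 ≈ -8.9441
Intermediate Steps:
p(V) = 9 (p(V) = (-3)² = 9)
C = 32/161 (C = 4*(1/14) + 2*(-1/23) = 2/7 - 2/23 = 32/161 ≈ 0.19876)
(-5*p(-4))*C = -5*9*(32/161) = -45*32/161 = -1440/161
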